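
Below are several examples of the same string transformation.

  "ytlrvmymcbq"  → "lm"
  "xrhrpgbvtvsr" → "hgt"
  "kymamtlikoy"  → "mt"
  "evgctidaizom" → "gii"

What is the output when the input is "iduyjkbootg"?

uk

The transformation: delete the last 3 characters, then keep one character in every 3, starting at position 3 (positions 3rd, 6th, 9th, ...).
For "iduyjkbootg", step one produces "iduyjkbo"; step two turns that into "uk".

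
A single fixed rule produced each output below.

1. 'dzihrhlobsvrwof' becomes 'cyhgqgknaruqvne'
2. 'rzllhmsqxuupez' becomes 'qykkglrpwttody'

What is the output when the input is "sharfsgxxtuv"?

rgzqerfwwstu

Each output is the input with this applied: shift every letter 1 place backward in the alphabet (wrapping around).
For "sharfsgxxtuv" the result is "rgzqerfwwstu".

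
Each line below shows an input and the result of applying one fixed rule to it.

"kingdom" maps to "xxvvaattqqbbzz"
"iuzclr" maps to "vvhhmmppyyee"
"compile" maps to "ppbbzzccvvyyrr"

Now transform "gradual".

tteennqqhhnnyy

What's happening: double every character, then shift every letter 13 places forward in the alphabet (wrapping around) — i.e. ROT13.
"gradual" → "ggrraadduuaall" → "tteennqqhhnnyy".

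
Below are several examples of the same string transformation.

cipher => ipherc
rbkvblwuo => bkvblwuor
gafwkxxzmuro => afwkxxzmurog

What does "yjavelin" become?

What's happening: move the first character to the end.
"yjavelin" → "javeliny".

javeliny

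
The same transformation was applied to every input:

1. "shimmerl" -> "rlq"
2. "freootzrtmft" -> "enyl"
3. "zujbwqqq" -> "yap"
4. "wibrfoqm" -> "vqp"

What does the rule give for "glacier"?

What's happening: keep one character in every 3, starting at position 1 (positions 1st, 4th, 7th, ...), then shift every letter 1 place backward in the alphabet (wrapping around).
On "glacier": the first step gives "gcr", and the second then gives "fbq".

fbq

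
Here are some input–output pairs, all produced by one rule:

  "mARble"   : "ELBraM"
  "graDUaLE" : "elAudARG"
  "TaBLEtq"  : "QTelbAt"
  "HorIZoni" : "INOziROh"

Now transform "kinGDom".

The rule is to reverse the string, then flip the case of every letter.
Applying both steps to "kinGDom": "moDGnik", then "MOdgNIK".

MOdgNIK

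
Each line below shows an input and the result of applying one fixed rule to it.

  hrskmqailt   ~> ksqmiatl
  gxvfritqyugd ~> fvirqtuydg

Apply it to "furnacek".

nrcake

Each output is the input with this applied: swap each adjacent pair of characters (1↔2, 3↔4, ...), then delete the first 2 characters.
For "furnacek", step one produces "ufnrcake"; step two turns that into "nrcake".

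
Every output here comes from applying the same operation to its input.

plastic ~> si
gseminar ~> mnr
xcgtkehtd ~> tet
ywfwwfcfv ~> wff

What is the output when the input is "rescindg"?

Looking at the pairs, the operation is to delete the first 2 characters, then keep every other character starting from the second (positions 2nd, 4th, 6th, ...).
On "rescindg" that produces "cng".
(Check on "gseminar": → "eminar" → "mnr" ✓)

cng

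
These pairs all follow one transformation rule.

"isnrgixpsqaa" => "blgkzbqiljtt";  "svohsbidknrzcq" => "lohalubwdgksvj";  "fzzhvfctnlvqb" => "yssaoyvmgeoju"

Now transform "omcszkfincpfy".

Each output is the input with this applied: shift every letter 7 places backward in the alphabet (wrapping around).
Doing the same to "omcszkfincpfy": "hfvlsdybgviyr".

hfvlsdybgviyr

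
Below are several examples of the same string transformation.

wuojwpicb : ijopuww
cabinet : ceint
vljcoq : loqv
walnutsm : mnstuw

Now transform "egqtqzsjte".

The rule is to sort the characters into alphabetical order, then delete the first 2 characters.
On "egqtqzsjte": the first step gives "eegjqqsttz", and the second then gives "gjqqsttz".

gjqqsttz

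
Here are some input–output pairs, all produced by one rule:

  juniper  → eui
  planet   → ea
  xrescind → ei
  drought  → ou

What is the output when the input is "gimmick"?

ii

In each case the input is transformed by: move the last 2 characters to the front (rotate right by 2), then keep only the vowels.
On "gimmick" that produces "ii".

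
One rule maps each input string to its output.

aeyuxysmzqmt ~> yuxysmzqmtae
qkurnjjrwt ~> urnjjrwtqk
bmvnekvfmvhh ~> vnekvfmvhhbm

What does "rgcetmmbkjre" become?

cetmmbkjrerg

In each case the input is transformed by: move the first 2 characters to the end (rotate left by 2).
Applying that to "rgcetmmbkjre" gives "cetmmbkjrerg".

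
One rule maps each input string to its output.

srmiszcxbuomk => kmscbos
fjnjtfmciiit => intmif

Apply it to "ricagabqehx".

xcgber

Rule — keep every other character starting from the first (positions 1st, 3rd, 5th, ...), then swap the first and last characters.
Starting from "ricagabqehx": after the first operation, "rcgbex"; after the second, "xcgber".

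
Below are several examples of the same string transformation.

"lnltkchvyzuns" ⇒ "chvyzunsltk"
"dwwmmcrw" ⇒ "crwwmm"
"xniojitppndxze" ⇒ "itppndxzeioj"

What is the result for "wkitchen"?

henitc

The rule is to delete the first 2 characters, then move the first 3 characters to the end (rotate left by 3).
Applying both steps to "wkitchen": "itchen", then "henitc".
(Check on "xniojitppndxze": → "iojitppndxze" → "itppndxzeioj" ✓)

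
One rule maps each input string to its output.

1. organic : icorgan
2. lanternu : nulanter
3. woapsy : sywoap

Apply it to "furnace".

The rule is to move the last 2 characters to the front (rotate right by 2).
For "furnace" the result is "cefurna".

cefurna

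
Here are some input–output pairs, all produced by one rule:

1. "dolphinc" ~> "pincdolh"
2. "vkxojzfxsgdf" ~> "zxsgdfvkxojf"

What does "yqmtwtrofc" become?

wrofcyqmtt

In each case the input is transformed by: swap the front and back halves of the string, then swap the first and last characters.
Applying that to "yqmtwtrofc" gives "wrofcyqmtt".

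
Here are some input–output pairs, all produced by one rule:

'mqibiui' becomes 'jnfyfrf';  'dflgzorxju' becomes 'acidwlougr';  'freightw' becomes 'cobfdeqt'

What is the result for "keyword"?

In each case the input is transformed by: shift every letter 3 places backward in the alphabet (wrapping around).
Applying that to "keyword" gives "hbvtloa".

hbvtloa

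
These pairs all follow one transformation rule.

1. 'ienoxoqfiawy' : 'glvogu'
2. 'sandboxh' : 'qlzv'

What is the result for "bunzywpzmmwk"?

The pattern: shift every letter 2 places backward in the alphabet (wrapping around), then keep every other character starting from the first (positions 1st, 3rd, 5th, ...).
Starting from "bunzywpzmmwk": after the first operation, "zslxwunxkkui"; after the second, "zlwnku".
(Check on "sandboxh": → "qylbzmvf" → "qlzv" ✓)

zlwnku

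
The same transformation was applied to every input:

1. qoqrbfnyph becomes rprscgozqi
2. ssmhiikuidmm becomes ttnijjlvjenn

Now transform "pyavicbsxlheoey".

qzbwjdctymifpfz

Looking at the pairs, the operation is to shift every letter 1 place forward in the alphabet (wrapping around).
So "pyavicbsxlheoey" becomes "qzbwjdctymifpfz".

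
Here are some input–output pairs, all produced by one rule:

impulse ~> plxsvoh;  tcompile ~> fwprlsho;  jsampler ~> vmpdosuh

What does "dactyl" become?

The rule is to shift every letter 3 places forward in the alphabet (wrapping around), then swap each adjacent pair of characters (1↔2, 3↔4, ...).
Starting from "dactyl": after the first operation, "gdfwbo"; after the second, "dgwfob".

dgwfob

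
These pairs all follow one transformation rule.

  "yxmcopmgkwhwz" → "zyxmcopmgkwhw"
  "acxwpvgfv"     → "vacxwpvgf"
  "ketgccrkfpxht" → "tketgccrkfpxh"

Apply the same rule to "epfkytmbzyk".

Each output is the input with this applied: move the last character to the front.
So "epfkytmbzyk" becomes "kepfkytmbzy".

kepfkytmbzy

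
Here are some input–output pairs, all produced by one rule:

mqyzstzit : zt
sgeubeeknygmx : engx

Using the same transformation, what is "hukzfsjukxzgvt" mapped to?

Rule — keep every other character starting from the first (positions 1st, 3rd, 5th, ...), then delete the first 3 characters.
Doing the same to "hukzfsjukxzgvt": "jkzv".

jkzv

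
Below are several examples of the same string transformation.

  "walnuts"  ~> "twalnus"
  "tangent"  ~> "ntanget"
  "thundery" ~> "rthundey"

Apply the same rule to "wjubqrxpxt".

The transformation: move the last character to the front, then swap the first and last characters.
On "wjubqrxpxt": the first step gives "twjubqrxpx", and the second then gives "xwjubqrxpt".

xwjubqrxpt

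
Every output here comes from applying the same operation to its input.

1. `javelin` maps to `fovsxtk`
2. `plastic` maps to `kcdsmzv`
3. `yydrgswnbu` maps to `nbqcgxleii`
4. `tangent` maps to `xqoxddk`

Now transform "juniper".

xszobte

The transformation: move the first 2 characters to the end (rotate left by 2), then shift every letter 10 places forward in the alphabet (wrapping around).
On "juniper" that produces "xszobte".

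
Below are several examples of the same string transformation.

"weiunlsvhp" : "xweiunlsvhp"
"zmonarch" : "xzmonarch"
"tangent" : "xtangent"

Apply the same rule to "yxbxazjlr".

The pattern: prepend "x".
So "yxbxazjlr" becomes "xyxbxazjlr".

xyxbxazjlr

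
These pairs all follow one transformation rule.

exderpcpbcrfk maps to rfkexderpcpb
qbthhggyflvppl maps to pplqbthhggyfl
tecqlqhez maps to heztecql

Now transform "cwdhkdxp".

dxpcwdh

The transformation: move the last 3 characters to the front (rotate right by 3), then delete the last character.
Working it through for "cwdhkdxp": intermediate "dxpcwdhk", final "dxpcwdh".
(Check on "exderpcpbcrfk": → "rfkexderpcpbc" → "rfkexderpcpb" ✓)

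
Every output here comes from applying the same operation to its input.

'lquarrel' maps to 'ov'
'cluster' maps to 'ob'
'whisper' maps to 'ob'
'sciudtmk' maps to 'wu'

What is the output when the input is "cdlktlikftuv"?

The rule is to shift every letter 10 places forward in the alphabet (wrapping around), then keep only the last 2 characters.
For "cdlktlikftuv", step one produces "mnvudvsupdef"; step two turns that into "ef".

ef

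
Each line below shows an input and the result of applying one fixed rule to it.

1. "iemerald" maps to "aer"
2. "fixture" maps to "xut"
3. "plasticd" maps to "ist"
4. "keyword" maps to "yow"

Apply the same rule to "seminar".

Looking at the pairs, the operation is to take characters alternately from the front and the back (1st, last, 2nd, 2nd-last, ...), then keep only the last 3 characters.
"seminar" → "sreamni" → "mni".

mni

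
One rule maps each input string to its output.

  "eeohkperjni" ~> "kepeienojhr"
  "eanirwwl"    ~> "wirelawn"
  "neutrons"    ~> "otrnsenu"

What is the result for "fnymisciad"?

Rule — take characters alternately from the front and the back (1st, last, 2nd, 2nd-last, ...), then move the last 3 characters to the front (rotate right by 3).
Starting from "fnymisciad": after the first operation, "fdnayimcis"; after the second, "cisfdnayim".

cisfdnayim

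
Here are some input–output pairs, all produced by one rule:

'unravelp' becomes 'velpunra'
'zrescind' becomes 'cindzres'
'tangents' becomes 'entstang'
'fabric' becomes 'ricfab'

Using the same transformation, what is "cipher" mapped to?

hercip

Rule — swap the front and back halves of the string.
On "cipher" that produces "hercip".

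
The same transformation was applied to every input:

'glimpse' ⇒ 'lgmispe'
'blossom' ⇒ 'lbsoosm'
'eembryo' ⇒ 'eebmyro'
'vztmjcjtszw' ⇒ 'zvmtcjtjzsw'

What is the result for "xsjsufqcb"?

sxsjfucqb

The rule is to swap each adjacent pair of characters (1↔2, 3↔4, ...).
"xsjsufqcb" → "sxsjfucqb".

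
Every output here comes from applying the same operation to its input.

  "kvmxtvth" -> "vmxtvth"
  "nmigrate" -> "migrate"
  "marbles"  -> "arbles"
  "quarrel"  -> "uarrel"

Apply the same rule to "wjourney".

Looking at the pairs, the operation is to delete the first character.
For "wjourney" the result is "journey".

journey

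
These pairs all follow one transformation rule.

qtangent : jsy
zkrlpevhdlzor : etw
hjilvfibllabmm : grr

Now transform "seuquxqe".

cvj

The rule is to shift every letter 5 places forward in the alphabet (wrapping around), then keep only the last 3 characters.
For "seuquxqe" the result is "cvj".
(Check on "hjilvfibllabmm": → "monqakngqqfgrr" → "grr" ✓)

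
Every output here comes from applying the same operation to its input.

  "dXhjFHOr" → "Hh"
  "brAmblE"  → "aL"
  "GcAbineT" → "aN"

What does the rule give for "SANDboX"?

The pattern: keep one character in every 3, starting at position 3 (positions 3rd, 6th, 9th, ...), then flip the case of every letter.
Working it through for "SANDboX": intermediate "No", final "nO".
(Check on "brAmblE": → "Al" → "aL" ✓)

nO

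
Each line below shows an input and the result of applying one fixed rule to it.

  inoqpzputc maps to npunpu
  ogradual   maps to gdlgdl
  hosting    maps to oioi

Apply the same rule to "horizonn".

The pattern: keep one character in every 3, starting at position 2 (positions 2nd, 5th, 8th, ...), then write the whole string twice.
"horizonn" → "oznozn".

oznozn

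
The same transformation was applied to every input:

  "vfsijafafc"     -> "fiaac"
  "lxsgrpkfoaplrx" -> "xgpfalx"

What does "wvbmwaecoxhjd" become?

In each case the input is transformed by: keep every other character starting from the second (positions 2nd, 4th, 6th, ...).
"wvbmwaecoxhjd" → "vmacxj".

vmacxj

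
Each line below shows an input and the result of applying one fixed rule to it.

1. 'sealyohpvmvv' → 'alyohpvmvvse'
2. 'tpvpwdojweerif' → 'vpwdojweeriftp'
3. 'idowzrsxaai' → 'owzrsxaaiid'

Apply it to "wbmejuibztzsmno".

The pattern: move the first 2 characters to the end (rotate left by 2).
Doing the same to "wbmejuibztzsmno": "mejuibztzsmnowb".

mejuibztzsmnowb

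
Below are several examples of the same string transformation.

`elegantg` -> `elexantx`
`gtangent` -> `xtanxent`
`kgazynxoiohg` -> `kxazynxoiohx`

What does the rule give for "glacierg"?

xlacierx

The pattern: replace every "g" with "x".
On "glacierg" that produces "xlacierx".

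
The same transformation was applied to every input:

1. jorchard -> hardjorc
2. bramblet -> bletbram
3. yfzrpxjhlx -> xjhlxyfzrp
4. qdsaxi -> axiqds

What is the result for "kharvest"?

vestkhar

Rule — swap the front and back halves of the string.
On "kharvest" that produces "vestkhar".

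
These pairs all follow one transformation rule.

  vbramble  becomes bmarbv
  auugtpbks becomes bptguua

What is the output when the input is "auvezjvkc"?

The transformation: reverse the string, then delete the first 2 characters.
Applying both steps to "auvezjvkc": "ckvjzevua", then "vjzevua".

vjzevua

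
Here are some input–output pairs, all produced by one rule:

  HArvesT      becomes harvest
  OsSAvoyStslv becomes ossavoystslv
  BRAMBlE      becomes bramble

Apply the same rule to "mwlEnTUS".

Each output is the input with this applied: convert every letter to lowercase.
So "mwlEnTUS" becomes "mwlentus".

mwlentus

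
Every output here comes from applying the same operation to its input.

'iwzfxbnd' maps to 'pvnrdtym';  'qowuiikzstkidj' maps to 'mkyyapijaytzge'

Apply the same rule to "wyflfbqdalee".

Each output is the input with this applied: move the first 2 characters to the end (rotate left by 2), then shift every letter 10 places backward in the alphabet (wrapping around).
Working it through for "wyflfbqdalee": intermediate "flfbqdaleewy", final "vbvrgtqbuumo".

vbvrgtqbuumo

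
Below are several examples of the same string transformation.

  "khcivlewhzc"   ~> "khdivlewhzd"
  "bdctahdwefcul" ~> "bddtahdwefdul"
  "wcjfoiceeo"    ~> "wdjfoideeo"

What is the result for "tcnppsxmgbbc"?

tdnppsxmgbbd

Each output is the input with this applied: replace every "c" with "d".
So "tcnppsxmgbbc" becomes "tdnppsxmgbbd".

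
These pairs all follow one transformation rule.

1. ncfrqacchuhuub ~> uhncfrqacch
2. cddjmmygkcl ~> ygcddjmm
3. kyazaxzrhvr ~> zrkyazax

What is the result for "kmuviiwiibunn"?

ibkmuviiwi

The rule is to delete the last 3 characters, then move the last 2 characters to the front (rotate right by 2).
Working it through for "kmuviiwiibunn": intermediate "kmuviiwiib", final "ibkmuviiwi".
(Check on "ncfrqacchuhuub": → "ncfrqacchuh" → "uhncfrqacch" ✓)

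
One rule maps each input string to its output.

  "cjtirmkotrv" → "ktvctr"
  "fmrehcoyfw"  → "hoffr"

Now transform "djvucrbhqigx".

bqgdvc

The pattern: keep every other character starting from the first (positions 1st, 3rd, 5th, ...), then move the last 3 characters to the front (rotate right by 3).
"djvucrbhqigx" → "dvcbqg" → "bqgdvc".
(Check on "cjtirmkotrv": → "ctrktv" → "ktvctr" ✓)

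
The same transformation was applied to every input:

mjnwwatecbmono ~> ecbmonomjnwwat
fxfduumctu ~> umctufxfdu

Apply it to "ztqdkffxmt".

What's happening: swap the front and back halves of the string.
So "ztqdkffxmt" becomes "ffxmtztqdk".

ffxmtztqdk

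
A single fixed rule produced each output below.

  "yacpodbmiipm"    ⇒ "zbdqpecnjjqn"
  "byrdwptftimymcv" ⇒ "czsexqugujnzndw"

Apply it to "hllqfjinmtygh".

immrgkjonuzhi

Looking at the pairs, the operation is to shift every letter 1 place forward in the alphabet (wrapping around).
For "hllqfjinmtygh" the result is "immrgkjonuzhi".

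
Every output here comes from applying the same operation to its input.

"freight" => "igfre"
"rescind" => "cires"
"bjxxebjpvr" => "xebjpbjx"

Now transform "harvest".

vehar

In each case the input is transformed by: delete the last 2 characters, then move the first 3 characters to the end (rotate left by 3).
Starting from "harvest": after the first operation, "harve"; after the second, "vehar".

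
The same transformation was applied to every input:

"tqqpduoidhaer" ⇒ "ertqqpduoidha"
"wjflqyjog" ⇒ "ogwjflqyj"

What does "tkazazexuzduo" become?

The rule is to move the last 2 characters to the front (rotate right by 2).
On "tkazazexuzduo" that produces "uotkazazexuzd".

uotkazazexuzd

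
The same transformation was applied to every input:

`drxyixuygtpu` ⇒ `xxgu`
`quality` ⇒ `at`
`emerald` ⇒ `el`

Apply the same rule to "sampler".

me

Each output is the input with this applied: keep one character in every 3, starting at position 3 (positions 3rd, 6th, 9th, ...).
On "sampler" that produces "me".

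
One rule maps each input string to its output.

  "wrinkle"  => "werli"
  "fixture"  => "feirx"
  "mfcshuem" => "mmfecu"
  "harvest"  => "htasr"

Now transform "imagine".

What's happening: take characters alternately from the front and the back (1st, last, 2nd, 2nd-last, ...), then delete the last 2 characters.
For "imagine", step one produces "iemnaig"; step two turns that into "iemna".

iemna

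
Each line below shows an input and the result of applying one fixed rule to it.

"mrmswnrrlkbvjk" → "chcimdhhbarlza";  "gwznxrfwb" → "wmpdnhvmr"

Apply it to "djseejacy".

Rule — shift every letter 10 places backward in the alphabet (wrapping around).
For "djseejacy" the result is "tziuuzqso".

tziuuzqso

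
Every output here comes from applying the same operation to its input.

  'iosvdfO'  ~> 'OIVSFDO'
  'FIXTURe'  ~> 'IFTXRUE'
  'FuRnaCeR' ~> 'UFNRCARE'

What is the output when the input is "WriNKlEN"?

Each output is the input with this applied: swap each adjacent pair of characters (1↔2, 3↔4, ...), then convert every letter to uppercase.
Starting from "WriNKlEN": after the first operation, "rWNilKNE"; after the second, "RWNILKNE".

RWNILKNE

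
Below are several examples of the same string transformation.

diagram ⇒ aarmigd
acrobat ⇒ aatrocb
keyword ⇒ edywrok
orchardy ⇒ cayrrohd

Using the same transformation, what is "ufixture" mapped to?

fexuutri

Rule — sort the characters into reverse alphabetical order, then move the last 2 characters to the front (rotate right by 2).
Doing the same to "ufixture": "fexuutri".
(Check on "orchardy": → "yrrohdca" → "cayrrohd" ✓)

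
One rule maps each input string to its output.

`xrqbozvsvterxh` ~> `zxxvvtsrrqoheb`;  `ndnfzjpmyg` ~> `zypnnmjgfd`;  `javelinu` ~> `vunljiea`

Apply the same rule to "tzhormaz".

What's happening: sort the characters into reverse alphabetical order.
On "tzhormaz" that produces "zztromha".

zztromha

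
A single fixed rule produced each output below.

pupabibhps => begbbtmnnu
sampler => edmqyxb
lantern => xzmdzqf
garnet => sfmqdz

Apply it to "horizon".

tzaadlu

Looking at the pairs, the operation is to take characters alternately from the front and the back (1st, last, 2nd, 2nd-last, ...), then shift every letter 12 places forward in the alphabet (wrapping around).
On "horizon": the first step gives "hnoorzi", and the second then gives "tzaadlu".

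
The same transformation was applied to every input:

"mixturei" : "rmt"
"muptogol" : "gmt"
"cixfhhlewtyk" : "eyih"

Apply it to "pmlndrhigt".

htl

Rule — swap the front and back halves of the string, then keep one character in every 3, starting at position 2 (positions 2nd, 5th, 8th, ...).
Applying that to "pmlndrhigt" gives "htl".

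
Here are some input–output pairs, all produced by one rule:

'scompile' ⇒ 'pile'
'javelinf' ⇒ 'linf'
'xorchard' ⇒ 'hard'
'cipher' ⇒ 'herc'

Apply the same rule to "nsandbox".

What's happening: swap the front and back halves of the string, then keep only the first 4 characters.
Applying that to "nsandbox" gives "dbox".

dbox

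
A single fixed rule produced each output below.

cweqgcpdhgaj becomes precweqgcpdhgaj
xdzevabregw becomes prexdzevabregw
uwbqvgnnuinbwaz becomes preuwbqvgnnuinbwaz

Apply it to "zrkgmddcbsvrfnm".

prezrkgmddcbsvrfnm

Rule — prepend "pre".
So "zrkgmddcbsvrfnm" becomes "prezrkgmddcbsvrfnm".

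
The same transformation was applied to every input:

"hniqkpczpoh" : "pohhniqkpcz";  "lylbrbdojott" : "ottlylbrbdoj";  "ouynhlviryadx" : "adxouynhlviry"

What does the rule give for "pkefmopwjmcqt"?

cqtpkefmopwjm

The pattern: move the last 3 characters to the front (rotate right by 3).
For "pkefmopwjmcqt" the result is "cqtpkefmopwjm".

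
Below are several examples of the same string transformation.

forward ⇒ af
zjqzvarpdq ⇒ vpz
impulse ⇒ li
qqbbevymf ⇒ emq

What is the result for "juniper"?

The pattern: move the first 3 characters to the end (rotate left by 3), then keep one character in every 3, starting at position 2 (positions 2nd, 5th, 8th, ...).
Working it through for "juniper": intermediate "iperjun", final "pj".

pj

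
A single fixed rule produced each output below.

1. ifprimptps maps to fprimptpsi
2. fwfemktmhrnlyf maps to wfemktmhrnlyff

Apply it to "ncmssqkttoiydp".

Each output is the input with this applied: move the first character to the end.
On "ncmssqkttoiydp" that produces "cmssqkttoiydpn".

cmssqkttoiydpn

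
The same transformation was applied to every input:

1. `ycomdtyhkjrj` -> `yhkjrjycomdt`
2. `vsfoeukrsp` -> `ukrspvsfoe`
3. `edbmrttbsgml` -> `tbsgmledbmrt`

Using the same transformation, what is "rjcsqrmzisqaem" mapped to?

What's happening: swap the front and back halves of the string.
So "rjcsqrmzisqaem" becomes "zisqaemrjcsqrm".

zisqaemrjcsqrm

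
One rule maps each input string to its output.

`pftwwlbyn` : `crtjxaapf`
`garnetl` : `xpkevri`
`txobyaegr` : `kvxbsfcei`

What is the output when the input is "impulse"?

Rule — move the last 2 characters to the front (rotate right by 2), then shift every letter 4 places forward in the alphabet (wrapping around).
For "impulse", step one produces "seimpul"; step two turns that into "wimqtyp".

wimqtyp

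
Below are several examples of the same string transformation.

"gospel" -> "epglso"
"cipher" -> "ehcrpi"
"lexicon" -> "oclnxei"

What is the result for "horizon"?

ozhnroi

Each output is the input with this applied: move the last 3 characters to the front (rotate right by 3), then swap each adjacent pair of characters (1↔2, 3↔4, ...).
Working it through for "horizon": intermediate "zonhori", final "ozhnroi".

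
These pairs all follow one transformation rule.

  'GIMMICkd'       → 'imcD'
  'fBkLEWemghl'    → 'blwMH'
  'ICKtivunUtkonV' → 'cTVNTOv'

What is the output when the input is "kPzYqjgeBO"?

pyJEo

In each case the input is transformed by: keep every other character starting from the second (positions 2nd, 4th, 6th, ...), then flip the case of every letter.
Doing the same to "kPzYqjgeBO": "pyJEo".
(Check on "fBkLEWemghl": → "BLWmh" → "blwMH" ✓)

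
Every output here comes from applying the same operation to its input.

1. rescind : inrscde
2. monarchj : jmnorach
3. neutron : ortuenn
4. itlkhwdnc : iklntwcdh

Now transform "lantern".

Each output is the input with this applied: sort the characters into alphabetical order, then move the first 3 characters to the end (rotate left by 3).
Applying both steps to "lantern": "aelnnrt", then "nnrtael".

nnrtael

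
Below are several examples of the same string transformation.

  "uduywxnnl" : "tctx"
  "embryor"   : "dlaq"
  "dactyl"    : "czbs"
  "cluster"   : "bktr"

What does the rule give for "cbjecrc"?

baid

The rule is to shift every letter 1 place backward in the alphabet (wrapping around), then keep only the first 4 characters.
For "cbjecrc" the result is "baid".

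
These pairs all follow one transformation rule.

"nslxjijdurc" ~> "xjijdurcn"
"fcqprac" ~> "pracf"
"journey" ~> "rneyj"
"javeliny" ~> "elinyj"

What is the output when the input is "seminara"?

inaras

The pattern: move the first 3 characters to the end (rotate left by 3), then delete the last 2 characters.
On "seminara": the first step gives "inarasem", and the second then gives "inaras".
(Check on "fcqprac": → "pracfcq" → "pracf" ✓)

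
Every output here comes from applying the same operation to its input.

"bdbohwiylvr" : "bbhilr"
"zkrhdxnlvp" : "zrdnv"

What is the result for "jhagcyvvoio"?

The transformation: keep every other character starting from the first (positions 1st, 3rd, 5th, ...).
So "jhagcyvvoio" becomes "jacvoo".

jacvoo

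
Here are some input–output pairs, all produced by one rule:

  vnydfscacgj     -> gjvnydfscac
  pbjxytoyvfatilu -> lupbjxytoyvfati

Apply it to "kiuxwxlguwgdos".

oskiuxwxlguwgd

The pattern: move the last 2 characters to the front (rotate right by 2).
So "kiuxwxlguwgdos" becomes "oskiuxwxlguwgd".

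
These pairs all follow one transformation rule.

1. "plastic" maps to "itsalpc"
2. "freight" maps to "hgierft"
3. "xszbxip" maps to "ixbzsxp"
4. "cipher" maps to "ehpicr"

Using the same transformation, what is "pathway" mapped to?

awhtapy

Looking at the pairs, the operation is to move the last character to the front, then reverse the string.
"pathway" → "ypathwa" → "awhtapy".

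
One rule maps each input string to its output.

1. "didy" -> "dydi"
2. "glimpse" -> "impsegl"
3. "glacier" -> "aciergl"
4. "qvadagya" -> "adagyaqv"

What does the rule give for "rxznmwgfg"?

znmwgfgrx

The rule is to move the first 2 characters to the end (rotate left by 2).
So "rxznmwgfg" becomes "znmwgfgrx".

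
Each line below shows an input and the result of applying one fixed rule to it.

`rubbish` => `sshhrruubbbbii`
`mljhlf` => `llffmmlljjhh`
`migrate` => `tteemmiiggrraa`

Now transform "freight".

Looking at the pairs, the operation is to move the last 2 characters to the front (rotate right by 2), then double every character.
So "freight" becomes "hhttffrreeiigg".

hhttffrreeiigg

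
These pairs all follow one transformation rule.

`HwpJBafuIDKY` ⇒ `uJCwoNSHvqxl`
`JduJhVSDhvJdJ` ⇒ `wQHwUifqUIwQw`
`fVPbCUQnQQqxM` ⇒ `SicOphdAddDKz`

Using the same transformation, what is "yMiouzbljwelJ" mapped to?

Looking at the pairs, the operation is to flip the case of every letter, then shift every letter 13 places forward in the alphabet (wrapping around) — i.e. ROT13.
Starting from "yMiouzbljwelJ": after the first operation, "YmIOUZBLJWELj"; after the second, "LzVBHMOYWJRYw".

LzVBHMOYWJRYw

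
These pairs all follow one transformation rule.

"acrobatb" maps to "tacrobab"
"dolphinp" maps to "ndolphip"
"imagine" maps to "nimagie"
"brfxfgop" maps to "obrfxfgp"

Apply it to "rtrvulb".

lrtrvub

Rule — move the last character to the front, then swap the first and last characters.
Applying both steps to "rtrvulb": "brtrvul", then "lrtrvub".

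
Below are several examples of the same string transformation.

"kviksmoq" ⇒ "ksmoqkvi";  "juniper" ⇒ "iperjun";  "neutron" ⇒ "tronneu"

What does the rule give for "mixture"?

The pattern: move the first 3 characters to the end (rotate left by 3).
"mixture" → "turemix".

turemix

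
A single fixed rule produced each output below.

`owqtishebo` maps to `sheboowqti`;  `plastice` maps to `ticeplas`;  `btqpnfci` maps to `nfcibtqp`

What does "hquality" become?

lityhqua

The rule is to swap the front and back halves of the string.
On "hquality" that produces "lityhqua".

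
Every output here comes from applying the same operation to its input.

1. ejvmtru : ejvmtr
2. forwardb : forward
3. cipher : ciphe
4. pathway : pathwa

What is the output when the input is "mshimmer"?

mshimme

The transformation: delete the last character.
On "mshimmer" that produces "mshimme".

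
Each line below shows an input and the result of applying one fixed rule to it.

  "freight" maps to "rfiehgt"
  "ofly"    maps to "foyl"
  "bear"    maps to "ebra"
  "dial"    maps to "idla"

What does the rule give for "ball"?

What's happening: swap each adjacent pair of characters (1↔2, 3↔4, ...).
For "ball" the result is "abll".

abll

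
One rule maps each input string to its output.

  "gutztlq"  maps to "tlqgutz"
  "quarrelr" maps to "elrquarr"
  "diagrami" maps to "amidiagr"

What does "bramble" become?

In each case the input is transformed by: move the last 3 characters to the front (rotate right by 3).
Doing the same to "bramble": "blebram".

blebram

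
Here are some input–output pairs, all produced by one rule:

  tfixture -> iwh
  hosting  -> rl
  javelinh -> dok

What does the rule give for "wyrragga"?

bdd

Looking at the pairs, the operation is to keep one character in every 3, starting at position 2 (positions 2nd, 5th, 8th, ...), then shift every letter 3 places forward in the alphabet (wrapping around).
On "wyrragga": the first step gives "yaa", and the second then gives "bdd".
(Check on "javelinh": → "alh" → "dok" ✓)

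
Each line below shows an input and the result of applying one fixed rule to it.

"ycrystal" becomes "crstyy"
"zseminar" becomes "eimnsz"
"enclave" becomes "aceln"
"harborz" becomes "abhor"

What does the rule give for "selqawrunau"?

The rule is to delete the last 2 characters, then sort the characters into alphabetical order.
Doing the same to "selqawrunau": "aelnqrsuw".

aelnqrsuw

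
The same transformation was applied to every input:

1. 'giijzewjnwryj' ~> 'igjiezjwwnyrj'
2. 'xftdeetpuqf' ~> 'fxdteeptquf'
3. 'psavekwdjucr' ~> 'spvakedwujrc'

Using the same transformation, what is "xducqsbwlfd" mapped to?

Looking at the pairs, the operation is to swap each adjacent pair of characters (1↔2, 3↔4, ...).
On "xducqsbwlfd" that produces "dxcusqwbfld".

dxcusqwbfld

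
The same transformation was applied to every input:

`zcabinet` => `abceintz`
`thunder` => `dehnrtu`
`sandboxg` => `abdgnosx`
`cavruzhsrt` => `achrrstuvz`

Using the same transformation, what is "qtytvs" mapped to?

Looking at the pairs, the operation is to sort the characters into alphabetical order.
Doing the same to "qtytvs": "qsttvy".

qsttvy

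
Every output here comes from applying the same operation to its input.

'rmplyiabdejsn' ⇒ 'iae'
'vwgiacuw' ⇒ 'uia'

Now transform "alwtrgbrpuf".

The pattern: move the last 2 characters to the front (rotate right by 2), then keep only the vowels.
Starting from "alwtrgbrpuf": after the first operation, "ufalwtrgbrp"; after the second, "ua".
(Check on "vwgiacuw": → "uwvwgiac" → "uia" ✓)

ua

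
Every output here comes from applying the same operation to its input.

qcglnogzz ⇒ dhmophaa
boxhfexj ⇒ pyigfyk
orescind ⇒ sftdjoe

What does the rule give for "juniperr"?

vojqfss

Rule — shift every letter 1 place forward in the alphabet (wrapping around), then delete the first character.
Working it through for "juniperr": intermediate "kvojqfss", final "vojqfss".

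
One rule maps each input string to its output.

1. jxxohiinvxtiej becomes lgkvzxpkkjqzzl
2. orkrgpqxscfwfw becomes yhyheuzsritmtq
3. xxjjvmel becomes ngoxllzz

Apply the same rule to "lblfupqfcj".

lehsrwhndn

Rule — reverse the string, then shift every letter 2 places forward in the alphabet (wrapping around).
For "lblfupqfcj", step one produces "jcfqpuflbl"; step two turns that into "lehsrwhndn".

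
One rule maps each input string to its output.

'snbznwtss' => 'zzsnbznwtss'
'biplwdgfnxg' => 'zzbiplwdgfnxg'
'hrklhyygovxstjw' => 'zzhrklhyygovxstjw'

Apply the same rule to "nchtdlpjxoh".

zznchtdlpjxoh

Rule — prepend "zz".
Applying that to "nchtdlpjxoh" gives "zznchtdlpjxoh".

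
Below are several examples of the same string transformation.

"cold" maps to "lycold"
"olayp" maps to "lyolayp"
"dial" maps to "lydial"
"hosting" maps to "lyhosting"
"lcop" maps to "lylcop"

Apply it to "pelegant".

lypelegant

Looking at the pairs, the operation is to prepend "ly".
For "pelegant" the result is "lypelegant".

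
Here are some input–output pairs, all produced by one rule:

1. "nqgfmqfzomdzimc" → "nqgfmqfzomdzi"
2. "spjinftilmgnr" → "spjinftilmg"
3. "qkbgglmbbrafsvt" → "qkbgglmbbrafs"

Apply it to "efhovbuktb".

The pattern: delete the last 2 characters.
So "efhovbuktb" becomes "efhovbuk".

efhovbuk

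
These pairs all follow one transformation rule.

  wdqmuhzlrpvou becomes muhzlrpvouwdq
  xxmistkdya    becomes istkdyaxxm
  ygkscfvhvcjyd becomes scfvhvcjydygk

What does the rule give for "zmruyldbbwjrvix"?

The transformation: move the first 3 characters to the end (rotate left by 3).
So "zmruyldbbwjrvix" becomes "uyldbbwjrvixzmr".

uyldbbwjrvixzmr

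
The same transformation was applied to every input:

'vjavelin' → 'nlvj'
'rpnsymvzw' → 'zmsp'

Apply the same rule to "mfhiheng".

geif

The pattern: keep every other character starting from the second (positions 2nd, 4th, 6th, ...), then reverse the string.
Starting from "mfhiheng": after the first operation, "fieg"; after the second, "geif".
(Check on "rpnsymvzw": → "psmz" → "zmsp" ✓)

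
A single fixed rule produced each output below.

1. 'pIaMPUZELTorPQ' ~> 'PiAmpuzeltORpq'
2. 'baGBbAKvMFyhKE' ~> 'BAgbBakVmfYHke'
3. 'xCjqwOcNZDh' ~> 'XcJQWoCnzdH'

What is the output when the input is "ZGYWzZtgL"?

zgywZzTGl

In each case the input is transformed by: flip the case of every letter.
For "ZGYWzZtgL" the result is "zgywZzTGl".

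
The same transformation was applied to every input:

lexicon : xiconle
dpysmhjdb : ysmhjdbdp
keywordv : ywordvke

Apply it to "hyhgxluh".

hgxluhhy

What's happening: move the first 2 characters to the end (rotate left by 2).
Applying that to "hyhgxluh" gives "hgxluhhy".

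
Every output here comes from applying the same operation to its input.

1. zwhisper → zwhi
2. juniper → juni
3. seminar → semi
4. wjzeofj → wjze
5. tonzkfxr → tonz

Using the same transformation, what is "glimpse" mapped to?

glim

What's happening: keep only the first 4 characters.
On "glimpse" that produces "glim".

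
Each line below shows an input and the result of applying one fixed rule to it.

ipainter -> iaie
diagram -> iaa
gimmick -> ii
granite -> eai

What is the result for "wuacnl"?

ua

Rule — move the last character to the front, then keep only the vowels.
Doing the same to "wuacnl": "ua".
(Check on "diagram": → "mdiagra" → "iaa" ✓)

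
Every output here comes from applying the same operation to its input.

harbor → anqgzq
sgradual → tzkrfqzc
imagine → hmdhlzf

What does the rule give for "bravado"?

In each case the input is transformed by: shift every letter 1 place backward in the alphabet (wrapping around), then move the last 3 characters to the front (rotate right by 3).
Starting from "bravado": after the first operation, "aqzuzcn"; after the second, "zcnaqzu".

zcnaqzu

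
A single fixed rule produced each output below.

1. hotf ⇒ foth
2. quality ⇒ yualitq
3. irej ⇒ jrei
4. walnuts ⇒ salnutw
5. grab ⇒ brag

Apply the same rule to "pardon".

What's happening: swap the first and last characters.
Doing the same to "pardon": "nardop".

nardop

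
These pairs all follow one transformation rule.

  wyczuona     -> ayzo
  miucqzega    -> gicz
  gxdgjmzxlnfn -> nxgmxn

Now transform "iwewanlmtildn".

The transformation: keep every other character starting from the second (positions 2nd, 4th, 6th, ...), then move the last character to the front.
"iwewanlmtildn" → "wwnmid" → "dwwnmi".
(Check on "miucqzega": → "iczg" → "gicz" ✓)

dwwnmi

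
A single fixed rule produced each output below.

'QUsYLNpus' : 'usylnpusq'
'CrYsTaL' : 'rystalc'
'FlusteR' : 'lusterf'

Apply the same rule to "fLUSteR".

What's happening: move the first character to the end, then convert every letter to lowercase.
So "fLUSteR" becomes "lusterf".

lusterf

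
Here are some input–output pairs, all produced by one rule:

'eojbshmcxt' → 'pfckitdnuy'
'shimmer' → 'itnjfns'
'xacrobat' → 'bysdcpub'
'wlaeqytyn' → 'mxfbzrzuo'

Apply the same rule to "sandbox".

bteopcy

The rule is to shift every letter 1 place forward in the alphabet (wrapping around), then swap each adjacent pair of characters (1↔2, 3↔4, ...).
Working it through for "sandbox": intermediate "tboecpy", final "bteopcy".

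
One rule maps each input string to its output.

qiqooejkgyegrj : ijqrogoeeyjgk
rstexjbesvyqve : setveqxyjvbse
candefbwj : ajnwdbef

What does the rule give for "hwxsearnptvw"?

Each output is the input with this applied: delete the first character, then take characters alternately from the front and the back (1st, last, 2nd, 2nd-last, ...).
Starting from "hwxsearnptvw": after the first operation, "wxsearnptvw"; after the second, "wwxvstepanr".

wwxvstepanr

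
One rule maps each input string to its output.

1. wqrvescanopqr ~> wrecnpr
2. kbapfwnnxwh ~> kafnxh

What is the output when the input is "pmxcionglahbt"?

pxinlht

The pattern: keep every other character starting from the first (positions 1st, 3rd, 5th, ...).
"pmxcionglahbt" → "pxinlht".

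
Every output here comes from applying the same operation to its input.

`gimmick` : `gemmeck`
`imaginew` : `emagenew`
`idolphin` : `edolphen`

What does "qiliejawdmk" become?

qeleejawdmk

The rule is to replace every "i" with "e".
"qiliejawdmk" → "qeleejawdmk".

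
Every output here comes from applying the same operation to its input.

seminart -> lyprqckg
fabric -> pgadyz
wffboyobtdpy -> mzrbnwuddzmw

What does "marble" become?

zjckyp

In each case the input is transformed by: swap the front and back halves of the string, then shift every letter 2 places backward in the alphabet (wrapping around).
On "marble": the first step gives "blemar", and the second then gives "zjckyp".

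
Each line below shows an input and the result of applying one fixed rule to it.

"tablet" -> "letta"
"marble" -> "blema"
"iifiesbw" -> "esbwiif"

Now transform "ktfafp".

The transformation: swap the front and back halves of the string, then delete the last character.
Working it through for "ktfafp": intermediate "afpktf", final "afpkt".

afpkt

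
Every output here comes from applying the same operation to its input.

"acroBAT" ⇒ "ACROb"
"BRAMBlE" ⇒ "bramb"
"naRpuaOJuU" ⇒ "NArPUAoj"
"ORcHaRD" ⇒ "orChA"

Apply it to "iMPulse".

ImpUL

Looking at the pairs, the operation is to flip the case of every letter, then delete the last 2 characters.
On "iMPulse": the first step gives "ImpULSE", and the second then gives "ImpUL".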